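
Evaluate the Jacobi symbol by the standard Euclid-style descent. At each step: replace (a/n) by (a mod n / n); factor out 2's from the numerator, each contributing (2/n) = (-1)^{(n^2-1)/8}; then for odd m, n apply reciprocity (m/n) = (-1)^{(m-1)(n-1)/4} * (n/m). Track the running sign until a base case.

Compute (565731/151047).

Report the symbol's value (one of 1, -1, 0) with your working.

(565731/151047) = (112590/151047)   [reduce mod 151047]
112590 = 2^1·56295; (2/151047) = +1 since 151047 mod 8 = 7, so (112590/151047) = (+1)^1·(56295/151047); sign now +1
reciprocity: (56295/151047) = -1·(151047/56295) since 56295 mod 4 = 3, 151047 mod 4 = 3; sign now -1
(151047/56295) = (38457/56295)   [reduce mod 56295]
reciprocity: (38457/56295) = +1·(56295/38457) since 38457 mod 4 = 1, 56295 mod 4 = 3; sign now -1
(56295/38457) = (17838/38457)   [reduce mod 38457]
17838 = 2^1·8919; (2/38457) = +1 since 38457 mod 8 = 1, so (17838/38457) = (+1)^1·(8919/38457); sign now -1
reciprocity: (8919/38457) = +1·(38457/8919) since 8919 mod 4 = 3, 38457 mod 4 = 1; sign now -1
(38457/8919) = (2781/8919)   [reduce mod 8919]
reciprocity: (2781/8919) = +1·(8919/2781) since 2781 mod 4 = 1, 8919 mod 4 = 3; sign now -1
(8919/2781) = (576/2781)   [reduce mod 2781]
576 = 2^6·9; (2/2781) = -1 since 2781 mod 8 = 5, so (576/2781) = (-1)^6·(9/2781); sign now -1
reciprocity: (9/2781) = +1·(2781/9) since 9 mod 4 = 1, 2781 mod 4 = 1; sign now -1
(2781/9) = (0/9)   [reduce mod 9]
(0/9) = 0   [gcd(a, n) > 1]; final value = 0

0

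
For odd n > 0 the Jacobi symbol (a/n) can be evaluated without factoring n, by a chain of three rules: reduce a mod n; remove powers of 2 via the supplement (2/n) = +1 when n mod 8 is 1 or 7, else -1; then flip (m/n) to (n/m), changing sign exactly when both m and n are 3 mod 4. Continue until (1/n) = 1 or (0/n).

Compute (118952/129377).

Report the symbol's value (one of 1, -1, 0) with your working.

-1

118952 = 2^3·14869; (2/129377) = +1 since 129377 mod 8 = 1, so (118952/129377) = (+1)^3·(14869/129377); sign now +1
reciprocity: (14869/129377) = +1·(129377/14869) since 14869 mod 4 = 1, 129377 mod 4 = 1; sign now +1
(129377/14869) = (10425/14869)   [reduce mod 14869]
reciprocity: (10425/14869) = +1·(14869/10425) since 10425 mod 4 = 1, 14869 mod 4 = 1; sign now +1
(14869/10425) = (4444/10425)   [reduce mod 10425]
4444 = 2^2·1111; (2/10425) = +1 since 10425 mod 8 = 1, so (4444/10425) = (+1)^2·(1111/10425); sign now +1
reciprocity: (1111/10425) = +1·(10425/1111) since 1111 mod 4 = 3, 10425 mod 4 = 1; sign now +1
(10425/1111) = (426/1111)   [reduce mod 1111]
426 = 2^1·213; (2/1111) = +1 since 1111 mod 8 = 7, so (426/1111) = (+1)^1·(213/1111); sign now +1
reciprocity: (213/1111) = +1·(1111/213) since 213 mod 4 = 1, 1111 mod 4 = 3; sign now +1
(1111/213) = (46/213)   [reduce mod 213]
46 = 2^1·23; (2/213) = -1 since 213 mod 8 = 5, so (46/213) = (-1)^1·(23/213); sign now -1
reciprocity: (23/213) = +1·(213/23) since 23 mod 4 = 3, 213 mod 4 = 1; sign now -1
(213/23) = (6/23)   [reduce mod 23]
6 = 2^1·3; (2/23) = +1 since 23 mod 8 = 7, so (6/23) = (+1)^1·(3/23); sign now -1
reciprocity: (3/23) = -1·(23/3) since 3 mod 4 = 3, 23 mod 4 = 3; sign now +1
(23/3) = (2/3)   [reduce mod 3]
2 = 2^1·1; (2/3) = -1 since 3 mod 8 = 3, so (2/3) = (-1)^1·(1/3); sign now -1
(1/3) = 1; final value = sign = -1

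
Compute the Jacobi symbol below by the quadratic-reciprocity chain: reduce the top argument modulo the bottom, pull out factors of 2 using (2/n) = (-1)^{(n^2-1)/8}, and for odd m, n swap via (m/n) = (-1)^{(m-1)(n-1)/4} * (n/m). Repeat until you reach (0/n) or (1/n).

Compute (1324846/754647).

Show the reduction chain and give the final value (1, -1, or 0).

1

(1324846/754647) = (570199/754647)   [reduce mod 754647]
reciprocity: (570199/754647) = -1·(754647/570199) since 570199 mod 4 = 3, 754647 mod 4 = 3; sign now -1
(754647/570199) = (184448/570199)   [reduce mod 570199]
184448 = 2^7·1441; (2/570199) = +1 since 570199 mod 8 = 7, so (184448/570199) = (+1)^7·(1441/570199); sign now -1
reciprocity: (1441/570199) = +1·(570199/1441) since 1441 mod 4 = 1, 570199 mod 4 = 3; sign now -1
(570199/1441) = (1004/1441)   [reduce mod 1441]
1004 = 2^2·251; (2/1441) = +1 since 1441 mod 8 = 1, so (1004/1441) = (+1)^2·(251/1441); sign now -1
reciprocity: (251/1441) = +1·(1441/251) since 251 mod 4 = 3, 1441 mod 4 = 1; sign now -1
(1441/251) = (186/251)   [reduce mod 251]
186 = 2^1·93; (2/251) = -1 since 251 mod 8 = 3, so (186/251) = (-1)^1·(93/251); sign now +1
reciprocity: (93/251) = +1·(251/93) since 93 mod 4 = 1, 251 mod 4 = 3; sign now +1
(251/93) = (65/93)   [reduce mod 93]
reciprocity: (65/93) = +1·(93/65) since 65 mod 4 = 1, 93 mod 4 = 1; sign now +1
(93/65) = (28/65)   [reduce mod 65]
28 = 2^2·7; (2/65) = +1 since 65 mod 8 = 1, so (28/65) = (+1)^2·(7/65); sign now +1
reciprocity: (7/65) = +1·(65/7) since 7 mod 4 = 3, 65 mod 4 = 1; sign now +1
(65/7) = (2/7)   [reduce mod 7]
2 = 2^1·1; (2/7) = +1 since 7 mod 8 = 7, so (2/7) = (+1)^1·(1/7); sign now +1
(1/7) = 1; final value = sign = +1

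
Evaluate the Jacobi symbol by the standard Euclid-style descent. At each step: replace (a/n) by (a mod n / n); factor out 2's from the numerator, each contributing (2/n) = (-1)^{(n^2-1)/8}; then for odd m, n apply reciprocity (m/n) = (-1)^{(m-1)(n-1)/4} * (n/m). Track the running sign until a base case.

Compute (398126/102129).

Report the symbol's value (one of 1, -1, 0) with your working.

-1

(398126/102129) = (91739/102129)   [reduce mod 102129]
reciprocity: (91739/102129) = +1·(102129/91739) since 91739 mod 4 = 3, 102129 mod 4 = 1; sign now +1
(102129/91739) = (10390/91739)   [reduce mod 91739]
10390 = 2^1·5195; (2/91739) = -1 since 91739 mod 8 = 3, so (10390/91739) = (-1)^1·(5195/91739); sign now -1
reciprocity: (5195/91739) = -1·(91739/5195) since 5195 mod 4 = 3, 91739 mod 4 = 3; sign now +1
(91739/5195) = (3424/5195)   [reduce mod 5195]
3424 = 2^5·107; (2/5195) = -1 since 5195 mod 8 = 3, so (3424/5195) = (-1)^5·(107/5195); sign now -1
reciprocity: (107/5195) = -1·(5195/107) since 107 mod 4 = 3, 5195 mod 4 = 3; sign now +1
(5195/107) = (59/107)   [reduce mod 107]
reciprocity: (59/107) = -1·(107/59) since 59 mod 4 = 3, 107 mod 4 = 3; sign now -1
(107/59) = (48/59)   [reduce mod 59]
48 = 2^4·3; (2/59) = -1 since 59 mod 8 = 3, so (48/59) = (-1)^4·(3/59); sign now -1
reciprocity: (3/59) = -1·(59/3) since 3 mod 4 = 3, 59 mod 4 = 3; sign now +1
(59/3) = (2/3)   [reduce mod 3]
2 = 2^1·1; (2/3) = -1 since 3 mod 8 = 3, so (2/3) = (-1)^1·(1/3); sign now -1
(1/3) = 1; final value = sign = -1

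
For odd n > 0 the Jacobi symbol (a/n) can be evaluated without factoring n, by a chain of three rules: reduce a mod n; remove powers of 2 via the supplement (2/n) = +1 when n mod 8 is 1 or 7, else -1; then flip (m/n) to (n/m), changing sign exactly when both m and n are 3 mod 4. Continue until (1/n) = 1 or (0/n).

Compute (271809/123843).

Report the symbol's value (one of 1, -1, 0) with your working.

(271809/123843): 271809 mod 123843 = 24123, so (271809/123843) = (24123/123843)
flip (24123/123843) -> (123843/24123): both odd, 24123 mod 4 = 3, 123843 mod 4 = 3, so the flip contributes -1; sign now -1
(123843/24123): 123843 mod 24123 = 3228, so (123843/24123) = (3228/24123)
factor out 2^2: 3228 = 2^2·807; with 24123 mod 8 = 3, (2/24123) = -1; sign now -1; continue with (807/24123)
flip (807/24123) -> (24123/807): both odd, 807 mod 4 = 3, 24123 mod 4 = 3, so the flip contributes -1; sign now +1
(24123/807): 24123 mod 807 = 720, so (24123/807) = (720/807)
factor out 2^4: 720 = 2^4·45; with 807 mod 8 = 7, (2/807) = +1; sign now +1; continue with (45/807)
flip (45/807) -> (807/45): both odd, 45 mod 4 = 1, 807 mod 4 = 3, so the flip contributes +1; sign now +1
(807/45): 807 mod 45 = 42, so (807/45) = (42/45)
factor out 2^1: 42 = 2^1·21; with 45 mod 8 = 5, (2/45) = -1; sign now -1; continue with (21/45)
flip (21/45) -> (45/21): both odd, 21 mod 4 = 1, 45 mod 4 = 1, so the flip contributes +1; sign now -1
(45/21): 45 mod 21 = 3, so (45/21) = (3/21)
flip (3/21) -> (21/3): both odd, 3 mod 4 = 3, 21 mod 4 = 1, so the flip contributes +1; sign now -1
(21/3): 21 mod 3 = 0, so (21/3) = (0/3)
reached (0/3); gcd(a, n) > 1, so (0/3) = 0 and the symbol is 0

0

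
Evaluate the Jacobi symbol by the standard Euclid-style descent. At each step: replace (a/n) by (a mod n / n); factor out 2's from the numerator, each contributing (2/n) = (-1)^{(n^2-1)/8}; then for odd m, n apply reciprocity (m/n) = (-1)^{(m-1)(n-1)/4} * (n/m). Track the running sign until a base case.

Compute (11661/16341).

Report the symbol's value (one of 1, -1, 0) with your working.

reciprocity: (11661/16341) = +1·(16341/11661) since 11661 mod 4 = 1, 16341 mod 4 = 1; sign now +1
(16341/11661) = (4680/11661)   [reduce mod 11661]
4680 = 2^3·585; (2/11661) = -1 since 11661 mod 8 = 5, so (4680/11661) = (-1)^3·(585/11661); sign now -1
reciprocity: (585/11661) = +1·(11661/585) since 585 mod 4 = 1, 11661 mod 4 = 1; sign now -1
(11661/585) = (546/585)   [reduce mod 585]
546 = 2^1·273; (2/585) = +1 since 585 mod 8 = 1, so (546/585) = (+1)^1·(273/585); sign now -1
reciprocity: (273/585) = +1·(585/273) since 273 mod 4 = 1, 585 mod 4 = 1; sign now -1
(585/273) = (39/273)   [reduce mod 273]
reciprocity: (39/273) = +1·(273/39) since 39 mod 4 = 3, 273 mod 4 = 1; sign now -1
(273/39) = (0/39)   [reduce mod 39]
(0/39) = 0   [gcd(a, n) > 1]; final value = 0

0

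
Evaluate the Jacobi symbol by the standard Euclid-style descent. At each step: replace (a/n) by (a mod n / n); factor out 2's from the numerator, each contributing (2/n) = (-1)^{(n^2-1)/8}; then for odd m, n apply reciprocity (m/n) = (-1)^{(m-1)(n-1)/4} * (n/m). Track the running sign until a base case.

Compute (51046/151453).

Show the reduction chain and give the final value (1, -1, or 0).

51046 = 2^1·25523; (2/151453) = -1 since 151453 mod 8 = 5, so (51046/151453) = (-1)^1·(25523/151453); sign now -1
reciprocity: (25523/151453) = +1·(151453/25523) since 25523 mod 4 = 3, 151453 mod 4 = 1; sign now -1
(151453/25523) = (23838/25523)   [reduce mod 25523]
23838 = 2^1·11919; (2/25523) = -1 since 25523 mod 8 = 3, so (23838/25523) = (-1)^1·(11919/25523); sign now +1
reciprocity: (11919/25523) = -1·(25523/11919) since 11919 mod 4 = 3, 25523 mod 4 = 3; sign now -1
(25523/11919) = (1685/11919)   [reduce mod 11919]
reciprocity: (1685/11919) = +1·(11919/1685) since 1685 mod 4 = 1, 11919 mod 4 = 3; sign now -1
(11919/1685) = (124/1685)   [reduce mod 1685]
124 = 2^2·31; (2/1685) = -1 since 1685 mod 8 = 5, so (124/1685) = (-1)^2·(31/1685); sign now -1
reciprocity: (31/1685) = +1·(1685/31) since 31 mod 4 = 3, 1685 mod 4 = 1; sign now -1
(1685/31) = (11/31)   [reduce mod 31]
reciprocity: (11/31) = -1·(31/11) since 11 mod 4 = 3, 31 mod 4 = 3; sign now +1
(31/11) = (9/11)   [reduce mod 11]
reciprocity: (9/11) = +1·(11/9) since 9 mod 4 = 1, 11 mod 4 = 3; sign now +1
(11/9) = (2/9)   [reduce mod 9]
2 = 2^1·1; (2/9) = +1 since 9 mod 8 = 1, so (2/9) = (+1)^1·(1/9); sign now +1
(1/9) = 1; final value = sign = +1

1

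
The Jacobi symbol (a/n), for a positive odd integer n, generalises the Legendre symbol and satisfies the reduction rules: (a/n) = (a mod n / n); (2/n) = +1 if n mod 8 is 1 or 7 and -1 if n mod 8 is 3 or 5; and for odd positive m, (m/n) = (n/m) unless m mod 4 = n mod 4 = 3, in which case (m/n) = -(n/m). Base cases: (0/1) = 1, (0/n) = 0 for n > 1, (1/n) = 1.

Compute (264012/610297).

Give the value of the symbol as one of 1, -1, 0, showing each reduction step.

1

factor out 2^2: 264012 = 2^2·66003; with 610297 mod 8 = 1, (2/610297) = +1; sign now +1; continue with (66003/610297)
flip (66003/610297) -> (610297/66003): both odd, 66003 mod 4 = 3, 610297 mod 4 = 1, so the flip contributes +1; sign now +1
(610297/66003): 610297 mod 66003 = 16270, so (610297/66003) = (16270/66003)
factor out 2^1: 16270 = 2^1·8135; with 66003 mod 8 = 3, (2/66003) = -1; sign now -1; continue with (8135/66003)
flip (8135/66003) -> (66003/8135): both odd, 8135 mod 4 = 3, 66003 mod 4 = 3, so the flip contributes -1; sign now +1
(66003/8135): 66003 mod 8135 = 923, so (66003/8135) = (923/8135)
flip (923/8135) -> (8135/923): both odd, 923 mod 4 = 3, 8135 mod 4 = 3, so the flip contributes -1; sign now -1
(8135/923): 8135 mod 923 = 751, so (8135/923) = (751/923)
flip (751/923) -> (923/751): both odd, 751 mod 4 = 3, 923 mod 4 = 3, so the flip contributes -1; sign now +1
(923/751): 923 mod 751 = 172, so (923/751) = (172/751)
factor out 2^2: 172 = 2^2·43; with 751 mod 8 = 7, (2/751) = +1; sign now +1; continue with (43/751)
flip (43/751) -> (751/43): both odd, 43 mod 4 = 3, 751 mod 4 = 3, so the flip contributes -1; sign now -1
(751/43): 751 mod 43 = 20, so (751/43) = (20/43)
factor out 2^2: 20 = 2^2·5; with 43 mod 8 = 3, (2/43) = -1; sign now -1; continue with (5/43)
flip (5/43) -> (43/5): both odd, 5 mod 4 = 1, 43 mod 4 = 3, so the flip contributes +1; sign now -1
(43/5): 43 mod 5 = 3, so (43/5) = (3/5)
flip (3/5) -> (5/3): both odd, 3 mod 4 = 3, 5 mod 4 = 1, so the flip contributes +1; sign now -1
(5/3): 5 mod 3 = 2, so (5/3) = (2/3)
factor out 2^1: 2 = 2^1·1; with 3 mod 8 = 3, (2/3) = -1; sign now +1; continue with (1/3)
reached (1/3) = 1, so the symbol is +1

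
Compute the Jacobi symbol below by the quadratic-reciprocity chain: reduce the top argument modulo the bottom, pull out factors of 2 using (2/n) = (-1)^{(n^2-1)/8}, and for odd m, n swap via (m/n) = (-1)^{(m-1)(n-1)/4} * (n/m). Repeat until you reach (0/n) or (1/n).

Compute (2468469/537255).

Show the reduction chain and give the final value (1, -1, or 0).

0

(2468469/537255) = (319449/537255)   [reduce mod 537255]
reciprocity: (319449/537255) = +1·(537255/319449) since 319449 mod 4 = 1, 537255 mod 4 = 3; sign now +1
(537255/319449) = (217806/319449)   [reduce mod 319449]
217806 = 2^1·108903; (2/319449) = +1 since 319449 mod 8 = 1, so (217806/319449) = (+1)^1·(108903/319449); sign now +1
reciprocity: (108903/319449) = +1·(319449/108903) since 108903 mod 4 = 3, 319449 mod 4 = 1; sign now +1
(319449/108903) = (101643/108903)   [reduce mod 108903]
reciprocity: (101643/108903) = -1·(108903/101643) since 101643 mod 4 = 3, 108903 mod 4 = 3; sign now -1
(108903/101643) = (7260/101643)   [reduce mod 101643]
7260 = 2^2·1815; (2/101643) = -1 since 101643 mod 8 = 3, so (7260/101643) = (-1)^2·(1815/101643); sign now -1
reciprocity: (1815/101643) = -1·(101643/1815) since 1815 mod 4 = 3, 101643 mod 4 = 3; sign now +1
(101643/1815) = (3/1815)   [reduce mod 1815]
reciprocity: (3/1815) = -1·(1815/3) since 3 mod 4 = 3, 1815 mod 4 = 3; sign now -1
(1815/3) = (0/3)   [reduce mod 3]
(0/3) = 0   [gcd(a, n) > 1]; final value = 0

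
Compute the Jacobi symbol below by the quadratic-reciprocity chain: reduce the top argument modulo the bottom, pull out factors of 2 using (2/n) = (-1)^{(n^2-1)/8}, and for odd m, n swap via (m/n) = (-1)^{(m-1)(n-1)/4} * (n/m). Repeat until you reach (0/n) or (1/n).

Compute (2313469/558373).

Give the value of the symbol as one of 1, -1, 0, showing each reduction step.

-1

(2313469/558373) = (79977/558373)   [reduce mod 558373]
reciprocity: (79977/558373) = +1·(558373/79977) since 79977 mod 4 = 1, 558373 mod 4 = 1; sign now +1
(558373/79977) = (78511/79977)   [reduce mod 79977]
reciprocity: (78511/79977) = +1·(79977/78511) since 78511 mod 4 = 3, 79977 mod 4 = 1; sign now +1
(79977/78511) = (1466/78511)   [reduce mod 78511]
1466 = 2^1·733; (2/78511) = +1 since 78511 mod 8 = 7, so (1466/78511) = (+1)^1·(733/78511); sign now +1
reciprocity: (733/78511) = +1·(78511/733) since 733 mod 4 = 1, 78511 mod 4 = 3; sign now +1
(78511/733) = (80/733)   [reduce mod 733]
80 = 2^4·5; (2/733) = -1 since 733 mod 8 = 5, so (80/733) = (-1)^4·(5/733); sign now +1
reciprocity: (5/733) = +1·(733/5) since 5 mod 4 = 1, 733 mod 4 = 1; sign now +1
(733/5) = (3/5)   [reduce mod 5]
reciprocity: (3/5) = +1·(5/3) since 3 mod 4 = 3, 5 mod 4 = 1; sign now +1
(5/3) = (2/3)   [reduce mod 3]
2 = 2^1·1; (2/3) = -1 since 3 mod 8 = 3, so (2/3) = (-1)^1·(1/3); sign now -1
(1/3) = 1; final value = sign = -1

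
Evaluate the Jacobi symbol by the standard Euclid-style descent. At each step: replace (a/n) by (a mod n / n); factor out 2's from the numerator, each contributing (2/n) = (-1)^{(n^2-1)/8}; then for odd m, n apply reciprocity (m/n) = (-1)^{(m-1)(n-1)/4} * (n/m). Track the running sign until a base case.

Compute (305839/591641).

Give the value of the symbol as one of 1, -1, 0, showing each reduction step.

-1

flip (305839/591641) -> (591641/305839): both odd, 305839 mod 4 = 3, 591641 mod 4 = 1, so the flip contributes +1; sign now +1
(591641/305839): 591641 mod 305839 = 285802, so (591641/305839) = (285802/305839)
factor out 2^1: 285802 = 2^1·142901; with 305839 mod 8 = 7, (2/305839) = +1; sign now +1; continue with (142901/305839)
flip (142901/305839) -> (305839/142901): both odd, 142901 mod 4 = 1, 305839 mod 4 = 3, so the flip contributes +1; sign now +1
(305839/142901): 305839 mod 142901 = 20037, so (305839/142901) = (20037/142901)
flip (20037/142901) -> (142901/20037): both odd, 20037 mod 4 = 1, 142901 mod 4 = 1, so the flip contributes +1; sign now +1
(142901/20037): 142901 mod 20037 = 2642, so (142901/20037) = (2642/20037)
factor out 2^1: 2642 = 2^1·1321; with 20037 mod 8 = 5, (2/20037) = -1; sign now -1; continue with (1321/20037)
flip (1321/20037) -> (20037/1321): both odd, 1321 mod 4 = 1, 20037 mod 4 = 1, so the flip contributes +1; sign now -1
(20037/1321): 20037 mod 1321 = 222, so (20037/1321) = (222/1321)
factor out 2^1: 222 = 2^1·111; with 1321 mod 8 = 1, (2/1321) = +1; sign now -1; continue with (111/1321)
flip (111/1321) -> (1321/111): both odd, 111 mod 4 = 3, 1321 mod 4 = 1, so the flip contributes +1; sign now -1
(1321/111): 1321 mod 111 = 100, so (1321/111) = (100/111)
factor out 2^2: 100 = 2^2·25; with 111 mod 8 = 7, (2/111) = +1; sign now -1; continue with (25/111)
flip (25/111) -> (111/25): both odd, 25 mod 4 = 1, 111 mod 4 = 3, so the flip contributes +1; sign now -1
(111/25): 111 mod 25 = 11, so (111/25) = (11/25)
flip (11/25) -> (25/11): both odd, 11 mod 4 = 3, 25 mod 4 = 1, so the flip contributes +1; sign now -1
(25/11): 25 mod 11 = 3, so (25/11) = (3/11)
flip (3/11) -> (11/3): both odd, 3 mod 4 = 3, 11 mod 4 = 3, so the flip contributes -1; sign now +1
(11/3): 11 mod 3 = 2, so (11/3) = (2/3)
factor out 2^1: 2 = 2^1·1; with 3 mod 8 = 3, (2/3) = -1; sign now -1; continue with (1/3)
reached (1/3) = 1, so the symbol is -1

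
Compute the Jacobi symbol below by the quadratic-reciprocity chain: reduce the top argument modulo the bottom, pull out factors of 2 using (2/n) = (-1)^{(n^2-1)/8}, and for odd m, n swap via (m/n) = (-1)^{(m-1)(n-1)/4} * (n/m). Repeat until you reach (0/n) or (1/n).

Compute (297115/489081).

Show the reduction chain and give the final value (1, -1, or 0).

reciprocity: (297115/489081) = +1·(489081/297115) since 297115 mod 4 = 3, 489081 mod 4 = 1; sign now +1
(489081/297115) = (191966/297115)   [reduce mod 297115]
191966 = 2^1·95983; (2/297115) = -1 since 297115 mod 8 = 3, so (191966/297115) = (-1)^1·(95983/297115); sign now -1
reciprocity: (95983/297115) = -1·(297115/95983) since 95983 mod 4 = 3, 297115 mod 4 = 3; sign now +1
(297115/95983) = (9166/95983)   [reduce mod 95983]
9166 = 2^1·4583; (2/95983) = +1 since 95983 mod 8 = 7, so (9166/95983) = (+1)^1·(4583/95983); sign now +1
reciprocity: (4583/95983) = -1·(95983/4583) since 4583 mod 4 = 3, 95983 mod 4 = 3; sign now -1
(95983/4583) = (4323/4583)   [reduce mod 4583]
reciprocity: (4323/4583) = -1·(4583/4323) since 4323 mod 4 = 3, 4583 mod 4 = 3; sign now +1
(4583/4323) = (260/4323)   [reduce mod 4323]
260 = 2^2·65; (2/4323) = -1 since 4323 mod 8 = 3, so (260/4323) = (-1)^2·(65/4323); sign now +1
reciprocity: (65/4323) = +1·(4323/65) since 65 mod 4 = 1, 4323 mod 4 = 3; sign now +1
(4323/65) = (33/65)   [reduce mod 65]
reciprocity: (33/65) = +1·(65/33) since 33 mod 4 = 1, 65 mod 4 = 1; sign now +1
(65/33) = (32/33)   [reduce mod 33]
32 = 2^5·1; (2/33) = +1 since 33 mod 8 = 1, so (32/33) = (+1)^5·(1/33); sign now +1
(1/33) = 1; final value = sign = +1

1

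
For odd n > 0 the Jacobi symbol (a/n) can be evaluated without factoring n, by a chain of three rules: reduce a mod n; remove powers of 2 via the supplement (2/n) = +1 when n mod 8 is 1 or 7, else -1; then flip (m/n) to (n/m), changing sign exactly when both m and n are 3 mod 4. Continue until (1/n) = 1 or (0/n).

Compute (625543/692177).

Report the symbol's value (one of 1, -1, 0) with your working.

-1

flip (625543/692177) -> (692177/625543): both odd, 625543 mod 4 = 3, 692177 mod 4 = 1, so the flip contributes +1; sign now +1
(692177/625543): 692177 mod 625543 = 66634, so (692177/625543) = (66634/625543)
factor out 2^1: 66634 = 2^1·33317; with 625543 mod 8 = 7, (2/625543) = +1; sign now +1; continue with (33317/625543)
flip (33317/625543) -> (625543/33317): both odd, 33317 mod 4 = 1, 625543 mod 4 = 3, so the flip contributes +1; sign now +1
(625543/33317): 625543 mod 33317 = 25837, so (625543/33317) = (25837/33317)
flip (25837/33317) -> (33317/25837): both odd, 25837 mod 4 = 1, 33317 mod 4 = 1, so the flip contributes +1; sign now +1
(33317/25837): 33317 mod 25837 = 7480, so (33317/25837) = (7480/25837)
factor out 2^3: 7480 = 2^3·935; with 25837 mod 8 = 5, (2/25837) = -1; sign now -1; continue with (935/25837)
flip (935/25837) -> (25837/935): both odd, 935 mod 4 = 3, 25837 mod 4 = 1, so the flip contributes +1; sign now -1
(25837/935): 25837 mod 935 = 592, so (25837/935) = (592/935)
factor out 2^4: 592 = 2^4·37; with 935 mod 8 = 7, (2/935) = +1; sign now -1; continue with (37/935)
flip (37/935) -> (935/37): both odd, 37 mod 4 = 1, 935 mod 4 = 3, so the flip contributes +1; sign now -1
(935/37): 935 mod 37 = 10, so (935/37) = (10/37)
factor out 2^1: 10 = 2^1·5; with 37 mod 8 = 5, (2/37) = -1; sign now +1; continue with (5/37)
flip (5/37) -> (37/5): both odd, 5 mod 4 = 1, 37 mod 4 = 1, so the flip contributes +1; sign now +1
(37/5): 37 mod 5 = 2, so (37/5) = (2/5)
factor out 2^1: 2 = 2^1·1; with 5 mod 8 = 5, (2/5) = -1; sign now -1; continue with (1/5)
reached (1/5) = 1, so the symbol is -1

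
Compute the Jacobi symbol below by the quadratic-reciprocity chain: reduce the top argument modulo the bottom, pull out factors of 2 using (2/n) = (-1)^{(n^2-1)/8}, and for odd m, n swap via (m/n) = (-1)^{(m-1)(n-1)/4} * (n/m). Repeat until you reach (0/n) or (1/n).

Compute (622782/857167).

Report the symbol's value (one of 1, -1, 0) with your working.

1

factor out 2^1: 622782 = 2^1·311391; with 857167 mod 8 = 7, (2/857167) = +1; sign now +1; continue with (311391/857167)
flip (311391/857167) -> (857167/311391): both odd, 311391 mod 4 = 3, 857167 mod 4 = 3, so the flip contributes -1; sign now -1
(857167/311391): 857167 mod 311391 = 234385, so (857167/311391) = (234385/311391)
flip (234385/311391) -> (311391/234385): both odd, 234385 mod 4 = 1, 311391 mod 4 = 3, so the flip contributes +1; sign now -1
(311391/234385): 311391 mod 234385 = 77006, so (311391/234385) = (77006/234385)
factor out 2^1: 77006 = 2^1·38503; with 234385 mod 8 = 1, (2/234385) = +1; sign now -1; continue with (38503/234385)
flip (38503/234385) -> (234385/38503): both odd, 38503 mod 4 = 3, 234385 mod 4 = 1, so the flip contributes +1; sign now -1
(234385/38503): 234385 mod 38503 = 3367, so (234385/38503) = (3367/38503)
flip (3367/38503) -> (38503/3367): both odd, 3367 mod 4 = 3, 38503 mod 4 = 3, so the flip contributes -1; sign now +1
(38503/3367): 38503 mod 3367 = 1466, so (38503/3367) = (1466/3367)
factor out 2^1: 1466 = 2^1·733; with 3367 mod 8 = 7, (2/3367) = +1; sign now +1; continue with (733/3367)
flip (733/3367) -> (3367/733): both odd, 733 mod 4 = 1, 3367 mod 4 = 3, so the flip contributes +1; sign now +1
(3367/733): 3367 mod 733 = 435, so (3367/733) = (435/733)
flip (435/733) -> (733/435): both odd, 435 mod 4 = 3, 733 mod 4 = 1, so the flip contributes +1; sign now +1
(733/435): 733 mod 435 = 298, so (733/435) = (298/435)
factor out 2^1: 298 = 2^1·149; with 435 mod 8 = 3, (2/435) = -1; sign now -1; continue with (149/435)
flip (149/435) -> (435/149): both odd, 149 mod 4 = 1, 435 mod 4 = 3, so the flip contributes +1; sign now -1
(435/149): 435 mod 149 = 137, so (435/149) = (137/149)
flip (137/149) -> (149/137): both odd, 137 mod 4 = 1, 149 mod 4 = 1, so the flip contributes +1; sign now -1
(149/137): 149 mod 137 = 12, so (149/137) = (12/137)
factor out 2^2: 12 = 2^2·3; with 137 mod 8 = 1, (2/137) = +1; sign now -1; continue with (3/137)
flip (3/137) -> (137/3): both odd, 3 mod 4 = 3, 137 mod 4 = 1, so the flip contributes +1; sign now -1
(137/3): 137 mod 3 = 2, so (137/3) = (2/3)
factor out 2^1: 2 = 2^1·1; with 3 mod 8 = 3, (2/3) = -1; sign now +1; continue with (1/3)
reached (1/3) = 1, so the symbol is +1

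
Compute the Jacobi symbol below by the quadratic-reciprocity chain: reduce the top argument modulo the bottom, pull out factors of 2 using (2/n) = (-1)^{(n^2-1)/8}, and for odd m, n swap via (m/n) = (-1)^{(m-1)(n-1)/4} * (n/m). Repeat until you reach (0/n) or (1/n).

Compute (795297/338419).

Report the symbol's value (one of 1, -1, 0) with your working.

1

(795297/338419) = (118459/338419)   [reduce mod 338419]
reciprocity: (118459/338419) = -1·(338419/118459) since 118459 mod 4 = 3, 338419 mod 4 = 3; sign now -1
(338419/118459) = (101501/118459)   [reduce mod 118459]
reciprocity: (101501/118459) = +1·(118459/101501) since 101501 mod 4 = 1, 118459 mod 4 = 3; sign now -1
(118459/101501) = (16958/101501)   [reduce mod 101501]
16958 = 2^1·8479; (2/101501) = -1 since 101501 mod 8 = 5, so (16958/101501) = (-1)^1·(8479/101501); sign now +1
reciprocity: (8479/101501) = +1·(101501/8479) since 8479 mod 4 = 3, 101501 mod 4 = 1; sign now +1
(101501/8479) = (8232/8479)   [reduce mod 8479]
8232 = 2^3·1029; (2/8479) = +1 since 8479 mod 8 = 7, so (8232/8479) = (+1)^3·(1029/8479); sign now +1
reciprocity: (1029/8479) = +1·(8479/1029) since 1029 mod 4 = 1, 8479 mod 4 = 3; sign now +1
(8479/1029) = (247/1029)   [reduce mod 1029]
reciprocity: (247/1029) = +1·(1029/247) since 247 mod 4 = 3, 1029 mod 4 = 1; sign now +1
(1029/247) = (41/247)   [reduce mod 247]
reciprocity: (41/247) = +1·(247/41) since 41 mod 4 = 1, 247 mod 4 = 3; sign now +1
(247/41) = (1/41)   [reduce mod 41]
(1/41) = 1; final value = sign = +1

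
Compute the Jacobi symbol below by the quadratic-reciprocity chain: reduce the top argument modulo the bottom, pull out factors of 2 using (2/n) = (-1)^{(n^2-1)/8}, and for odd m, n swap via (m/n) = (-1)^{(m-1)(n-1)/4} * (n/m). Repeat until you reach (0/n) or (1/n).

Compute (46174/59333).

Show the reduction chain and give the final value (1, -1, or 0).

1

46174 = 2^1·23087; (2/59333) = -1 since 59333 mod 8 = 5, so (46174/59333) = (-1)^1·(23087/59333); sign now -1
reciprocity: (23087/59333) = +1·(59333/23087) since 23087 mod 4 = 3, 59333 mod 4 = 1; sign now -1
(59333/23087) = (13159/23087)   [reduce mod 23087]
reciprocity: (13159/23087) = -1·(23087/13159) since 13159 mod 4 = 3, 23087 mod 4 = 3; sign now +1
(23087/13159) = (9928/13159)   [reduce mod 13159]
9928 = 2^3·1241; (2/13159) = +1 since 13159 mod 8 = 7, so (9928/13159) = (+1)^3·(1241/13159); sign now +1
reciprocity: (1241/13159) = +1·(13159/1241) since 1241 mod 4 = 1, 13159 mod 4 = 3; sign now +1
(13159/1241) = (749/1241)   [reduce mod 1241]
reciprocity: (749/1241) = +1·(1241/749) since 749 mod 4 = 1, 1241 mod 4 = 1; sign now +1
(1241/749) = (492/749)   [reduce mod 749]
492 = 2^2·123; (2/749) = -1 since 749 mod 8 = 5, so (492/749) = (-1)^2·(123/749); sign now +1
reciprocity: (123/749) = +1·(749/123) since 123 mod 4 = 3, 749 mod 4 = 1; sign now +1
(749/123) = (11/123)   [reduce mod 123]
reciprocity: (11/123) = -1·(123/11) since 11 mod 4 = 3, 123 mod 4 = 3; sign now -1
(123/11) = (2/11)   [reduce mod 11]
2 = 2^1·1; (2/11) = -1 since 11 mod 8 = 3, so (2/11) = (-1)^1·(1/11); sign now +1
(1/11) = 1; final value = sign = +1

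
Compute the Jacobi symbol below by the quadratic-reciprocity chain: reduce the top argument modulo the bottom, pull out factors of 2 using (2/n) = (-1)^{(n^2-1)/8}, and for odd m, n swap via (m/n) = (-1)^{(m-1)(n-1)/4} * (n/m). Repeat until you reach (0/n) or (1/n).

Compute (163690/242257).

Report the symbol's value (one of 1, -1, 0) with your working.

factor out 2^1: 163690 = 2^1·81845; with 242257 mod 8 = 1, (2/242257) = +1; sign now +1; continue with (81845/242257)
flip (81845/242257) -> (242257/81845): both odd, 81845 mod 4 = 1, 242257 mod 4 = 1, so the flip contributes +1; sign now +1
(242257/81845): 242257 mod 81845 = 78567, so (242257/81845) = (78567/81845)
flip (78567/81845) -> (81845/78567): both odd, 78567 mod 4 = 3, 81845 mod 4 = 1, so the flip contributes +1; sign now +1
(81845/78567): 81845 mod 78567 = 3278, so (81845/78567) = (3278/78567)
factor out 2^1: 3278 = 2^1·1639; with 78567 mod 8 = 7, (2/78567) = +1; sign now +1; continue with (1639/78567)
flip (1639/78567) -> (78567/1639): both odd, 1639 mod 4 = 3, 78567 mod 4 = 3, so the flip contributes -1; sign now -1
(78567/1639): 78567 mod 1639 = 1534, so (78567/1639) = (1534/1639)
factor out 2^1: 1534 = 2^1·767; with 1639 mod 8 = 7, (2/1639) = +1; sign now -1; continue with (767/1639)
flip (767/1639) -> (1639/767): both odd, 767 mod 4 = 3, 1639 mod 4 = 3, so the flip contributes -1; sign now +1
(1639/767): 1639 mod 767 = 105, so (1639/767) = (105/767)
flip (105/767) -> (767/105): both odd, 105 mod 4 = 1, 767 mod 4 = 3, so the flip contributes +1; sign now +1
(767/105): 767 mod 105 = 32, so (767/105) = (32/105)
factor out 2^5: 32 = 2^5·1; with 105 mod 8 = 1, (2/105) = +1; sign now +1; continue with (1/105)
reached (1/105) = 1, so the symbol is +1

1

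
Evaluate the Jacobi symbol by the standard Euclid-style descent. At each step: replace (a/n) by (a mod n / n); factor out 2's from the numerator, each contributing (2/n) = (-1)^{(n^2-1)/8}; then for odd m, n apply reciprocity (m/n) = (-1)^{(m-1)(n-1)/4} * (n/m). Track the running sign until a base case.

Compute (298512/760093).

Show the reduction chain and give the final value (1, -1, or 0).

-1

factor out 2^4: 298512 = 2^4·18657; with 760093 mod 8 = 5, (2/760093) = -1; sign now +1; continue with (18657/760093)
flip (18657/760093) -> (760093/18657): both odd, 18657 mod 4 = 1, 760093 mod 4 = 1, so the flip contributes +1; sign now +1
(760093/18657): 760093 mod 18657 = 13813, so (760093/18657) = (13813/18657)
flip (13813/18657) -> (18657/13813): both odd, 13813 mod 4 = 1, 18657 mod 4 = 1, so the flip contributes +1; sign now +1
(18657/13813): 18657 mod 13813 = 4844, so (18657/13813) = (4844/13813)
factor out 2^2: 4844 = 2^2·1211; with 13813 mod 8 = 5, (2/13813) = -1; sign now +1; continue with (1211/13813)
flip (1211/13813) -> (13813/1211): both odd, 1211 mod 4 = 3, 13813 mod 4 = 1, so the flip contributes +1; sign now +1
(13813/1211): 13813 mod 1211 = 492, so (13813/1211) = (492/1211)
factor out 2^2: 492 = 2^2·123; with 1211 mod 8 = 3, (2/1211) = -1; sign now +1; continue with (123/1211)
flip (123/1211) -> (1211/123): both odd, 123 mod 4 = 3, 1211 mod 4 = 3, so the flip contributes -1; sign now -1
(1211/123): 1211 mod 123 = 104, so (1211/123) = (104/123)
factor out 2^3: 104 = 2^3·13; with 123 mod 8 = 3, (2/123) = -1; sign now +1; continue with (13/123)
flip (13/123) -> (123/13): both odd, 13 mod 4 = 1, 123 mod 4 = 3, so the flip contributes +1; sign now +1
(123/13): 123 mod 13 = 6, so (123/13) = (6/13)
factor out 2^1: 6 = 2^1·3; with 13 mod 8 = 5, (2/13) = -1; sign now -1; continue with (3/13)
flip (3/13) -> (13/3): both odd, 3 mod 4 = 3, 13 mod 4 = 1, so the flip contributes +1; sign now -1
(13/3): 13 mod 3 = 1, so (13/3) = (1/3)
reached (1/3) = 1, so the symbol is -1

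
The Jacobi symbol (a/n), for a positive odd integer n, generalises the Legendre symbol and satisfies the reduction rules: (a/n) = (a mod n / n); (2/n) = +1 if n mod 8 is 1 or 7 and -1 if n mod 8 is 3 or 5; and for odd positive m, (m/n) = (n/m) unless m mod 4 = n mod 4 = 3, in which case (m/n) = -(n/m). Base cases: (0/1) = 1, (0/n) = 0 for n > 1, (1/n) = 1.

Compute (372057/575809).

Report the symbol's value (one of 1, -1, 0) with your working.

flip (372057/575809) -> (575809/372057): both odd, 372057 mod 4 = 1, 575809 mod 4 = 1, so the flip contributes +1; sign now +1
(575809/372057): 575809 mod 372057 = 203752, so (575809/372057) = (203752/372057)
factor out 2^3: 203752 = 2^3·25469; with 372057 mod 8 = 1, (2/372057) = +1; sign now +1; continue with (25469/372057)
flip (25469/372057) -> (372057/25469): both odd, 25469 mod 4 = 1, 372057 mod 4 = 1, so the flip contributes +1; sign now +1
(372057/25469): 372057 mod 25469 = 15491, so (372057/25469) = (15491/25469)
flip (15491/25469) -> (25469/15491): both odd, 15491 mod 4 = 3, 25469 mod 4 = 1, so the flip contributes +1; sign now +1
(25469/15491): 25469 mod 15491 = 9978, so (25469/15491) = (9978/15491)
factor out 2^1: 9978 = 2^1·4989; with 15491 mod 8 = 3, (2/15491) = -1; sign now -1; continue with (4989/15491)
flip (4989/15491) -> (15491/4989): both odd, 4989 mod 4 = 1, 15491 mod 4 = 3, so the flip contributes +1; sign now -1
(15491/4989): 15491 mod 4989 = 524, so (15491/4989) = (524/4989)
factor out 2^2: 524 = 2^2·131; with 4989 mod 8 = 5, (2/4989) = -1; sign now -1; continue with (131/4989)
flip (131/4989) -> (4989/131): both odd, 131 mod 4 = 3, 4989 mod 4 = 1, so the flip contributes +1; sign now -1
(4989/131): 4989 mod 131 = 11, so (4989/131) = (11/131)
flip (11/131) -> (131/11): both odd, 11 mod 4 = 3, 131 mod 4 = 3, so the flip contributes -1; sign now +1
(131/11): 131 mod 11 = 10, so (131/11) = (10/11)
factor out 2^1: 10 = 2^1·5; with 11 mod 8 = 3, (2/11) = -1; sign now -1; continue with (5/11)
flip (5/11) -> (11/5): both odd, 5 mod 4 = 1, 11 mod 4 = 3, so the flip contributes +1; sign now -1
(11/5): 11 mod 5 = 1, so (11/5) = (1/5)
reached (1/5) = 1, so the symbol is -1

-1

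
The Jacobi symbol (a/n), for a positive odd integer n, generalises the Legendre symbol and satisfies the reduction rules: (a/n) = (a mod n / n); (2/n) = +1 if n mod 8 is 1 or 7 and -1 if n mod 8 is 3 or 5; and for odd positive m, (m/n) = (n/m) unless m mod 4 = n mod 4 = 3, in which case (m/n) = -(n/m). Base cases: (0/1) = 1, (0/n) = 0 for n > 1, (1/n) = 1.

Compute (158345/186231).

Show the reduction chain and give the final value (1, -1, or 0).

1

flip (158345/186231) -> (186231/158345): both odd, 158345 mod 4 = 1, 186231 mod 4 = 3, so the flip contributes +1; sign now +1
(186231/158345): 186231 mod 158345 = 27886, so (186231/158345) = (27886/158345)
factor out 2^1: 27886 = 2^1·13943; with 158345 mod 8 = 1, (2/158345) = +1; sign now +1; continue with (13943/158345)
flip (13943/158345) -> (158345/13943): both odd, 13943 mod 4 = 3, 158345 mod 4 = 1, so the flip contributes +1; sign now +1
(158345/13943): 158345 mod 13943 = 4972, so (158345/13943) = (4972/13943)
factor out 2^2: 4972 = 2^2·1243; with 13943 mod 8 = 7, (2/13943) = +1; sign now +1; continue with (1243/13943)
flip (1243/13943) -> (13943/1243): both odd, 1243 mod 4 = 3, 13943 mod 4 = 3, so the flip contributes -1; sign now -1
(13943/1243): 13943 mod 1243 = 270, so (13943/1243) = (270/1243)
factor out 2^1: 270 = 2^1·135; with 1243 mod 8 = 3, (2/1243) = -1; sign now +1; continue with (135/1243)
flip (135/1243) -> (1243/135): both odd, 135 mod 4 = 3, 1243 mod 4 = 3, so the flip contributes -1; sign now -1
(1243/135): 1243 mod 135 = 28, so (1243/135) = (28/135)
factor out 2^2: 28 = 2^2·7; with 135 mod 8 = 7, (2/135) = +1; sign now -1; continue with (7/135)
flip (7/135) -> (135/7): both odd, 7 mod 4 = 3, 135 mod 4 = 3, so the flip contributes -1; sign now +1
(135/7): 135 mod 7 = 2, so (135/7) = (2/7)
factor out 2^1: 2 = 2^1·1; with 7 mod 8 = 7, (2/7) = +1; sign now +1; continue with (1/7)
reached (1/7) = 1, so the symbol is +1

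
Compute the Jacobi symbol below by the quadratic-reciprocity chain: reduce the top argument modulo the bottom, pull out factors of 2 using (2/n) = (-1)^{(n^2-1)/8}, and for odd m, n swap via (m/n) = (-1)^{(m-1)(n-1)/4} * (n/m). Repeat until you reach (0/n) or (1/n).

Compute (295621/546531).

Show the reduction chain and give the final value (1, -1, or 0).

reciprocity: (295621/546531) = +1·(546531/295621) since 295621 mod 4 = 1, 546531 mod 4 = 3; sign now +1
(546531/295621) = (250910/295621)   [reduce mod 295621]
250910 = 2^1·125455; (2/295621) = -1 since 295621 mod 8 = 5, so (250910/295621) = (-1)^1·(125455/295621); sign now -1
reciprocity: (125455/295621) = +1·(295621/125455) since 125455 mod 4 = 3, 295621 mod 4 = 1; sign now -1
(295621/125455) = (44711/125455)   [reduce mod 125455]
reciprocity: (44711/125455) = -1·(125455/44711) since 44711 mod 4 = 3, 125455 mod 4 = 3; sign now +1
(125455/44711) = (36033/44711)   [reduce mod 44711]
reciprocity: (36033/44711) = +1·(44711/36033) since 36033 mod 4 = 1, 44711 mod 4 = 3; sign now +1
(44711/36033) = (8678/36033)   [reduce mod 36033]
8678 = 2^1·4339; (2/36033) = +1 since 36033 mod 8 = 1, so (8678/36033) = (+1)^1·(4339/36033); sign now +1
reciprocity: (4339/36033) = +1·(36033/4339) since 4339 mod 4 = 3, 36033 mod 4 = 1; sign now +1
(36033/4339) = (1321/4339)   [reduce mod 4339]
reciprocity: (1321/4339) = +1·(4339/1321) since 1321 mod 4 = 1, 4339 mod 4 = 3; sign now +1
(4339/1321) = (376/1321)   [reduce mod 1321]
376 = 2^3·47; (2/1321) = +1 since 1321 mod 8 = 1, so (376/1321) = (+1)^3·(47/1321); sign now +1
reciprocity: (47/1321) = +1·(1321/47) since 47 mod 4 = 3, 1321 mod 4 = 1; sign now +1
(1321/47) = (5/47)   [reduce mod 47]
reciprocity: (5/47) = +1·(47/5) since 5 mod 4 = 1, 47 mod 4 = 3; sign now +1
(47/5) = (2/5)   [reduce mod 5]
2 = 2^1·1; (2/5) = -1 since 5 mod 8 = 5, so (2/5) = (-1)^1·(1/5); sign now -1
(1/5) = 1; final value = sign = -1

-1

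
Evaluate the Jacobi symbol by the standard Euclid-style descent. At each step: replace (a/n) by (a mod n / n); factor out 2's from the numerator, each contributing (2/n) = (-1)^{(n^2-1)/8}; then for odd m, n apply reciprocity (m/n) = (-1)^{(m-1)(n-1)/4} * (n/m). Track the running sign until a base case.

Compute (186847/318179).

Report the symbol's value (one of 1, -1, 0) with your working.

reciprocity: (186847/318179) = -1·(318179/186847) since 186847 mod 4 = 3, 318179 mod 4 = 3; sign now -1
(318179/186847) = (131332/186847)   [reduce mod 186847]
131332 = 2^2·32833; (2/186847) = +1 since 186847 mod 8 = 7, so (131332/186847) = (+1)^2·(32833/186847); sign now -1
reciprocity: (32833/186847) = +1·(186847/32833) since 32833 mod 4 = 1, 186847 mod 4 = 3; sign now -1
(186847/32833) = (22682/32833)   [reduce mod 32833]
22682 = 2^1·11341; (2/32833) = +1 since 32833 mod 8 = 1, so (22682/32833) = (+1)^1·(11341/32833); sign now -1
reciprocity: (11341/32833) = +1·(32833/11341) since 11341 mod 4 = 1, 32833 mod 4 = 1; sign now -1
(32833/11341) = (10151/11341)   [reduce mod 11341]
reciprocity: (10151/11341) = +1·(11341/10151) since 10151 mod 4 = 3, 11341 mod 4 = 1; sign now -1
(11341/10151) = (1190/10151)   [reduce mod 10151]
1190 = 2^1·595; (2/10151) = +1 since 10151 mod 8 = 7, so (1190/10151) = (+1)^1·(595/10151); sign now -1
reciprocity: (595/10151) = -1·(10151/595) since 595 mod 4 = 3, 10151 mod 4 = 3; sign now +1
(10151/595) = (36/595)   [reduce mod 595]
36 = 2^2·9; (2/595) = -1 since 595 mod 8 = 3, so (36/595) = (-1)^2·(9/595); sign now +1
reciprocity: (9/595) = +1·(595/9) since 9 mod 4 = 1, 595 mod 4 = 3; sign now +1
(595/9) = (1/9)   [reduce mod 9]
(1/9) = 1; final value = sign = +1

1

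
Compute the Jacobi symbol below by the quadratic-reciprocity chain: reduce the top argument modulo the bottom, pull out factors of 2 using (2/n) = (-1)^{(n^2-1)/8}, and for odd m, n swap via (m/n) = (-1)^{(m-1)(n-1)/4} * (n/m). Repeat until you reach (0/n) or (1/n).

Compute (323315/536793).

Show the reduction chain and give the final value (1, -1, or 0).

1

flip (323315/536793) -> (536793/323315): both odd, 323315 mod 4 = 3, 536793 mod 4 = 1, so the flip contributes +1; sign now +1
(536793/323315): 536793 mod 323315 = 213478, so (536793/323315) = (213478/323315)
factor out 2^1: 213478 = 2^1·106739; with 323315 mod 8 = 3, (2/323315) = -1; sign now -1; continue with (106739/323315)
flip (106739/323315) -> (323315/106739): both odd, 106739 mod 4 = 3, 323315 mod 4 = 3, so the flip contributes -1; sign now +1
(323315/106739): 323315 mod 106739 = 3098, so (323315/106739) = (3098/106739)
factor out 2^1: 3098 = 2^1·1549; with 106739 mod 8 = 3, (2/106739) = -1; sign now -1; continue with (1549/106739)
flip (1549/106739) -> (106739/1549): both odd, 1549 mod 4 = 1, 106739 mod 4 = 3, so the flip contributes +1; sign now -1
(106739/1549): 106739 mod 1549 = 1407, so (106739/1549) = (1407/1549)
flip (1407/1549) -> (1549/1407): both odd, 1407 mod 4 = 3, 1549 mod 4 = 1, so the flip contributes +1; sign now -1
(1549/1407): 1549 mod 1407 = 142, so (1549/1407) = (142/1407)
factor out 2^1: 142 = 2^1·71; with 1407 mod 8 = 7, (2/1407) = +1; sign now -1; continue with (71/1407)
flip (71/1407) -> (1407/71): both odd, 71 mod 4 = 3, 1407 mod 4 = 3, so the flip contributes -1; sign now +1
(1407/71): 1407 mod 71 = 58, so (1407/71) = (58/71)
factor out 2^1: 58 = 2^1·29; with 71 mod 8 = 7, (2/71) = +1; sign now +1; continue with (29/71)
flip (29/71) -> (71/29): both odd, 29 mod 4 = 1, 71 mod 4 = 3, so the flip contributes +1; sign now +1
(71/29): 71 mod 29 = 13, so (71/29) = (13/29)
flip (13/29) -> (29/13): both odd, 13 mod 4 = 1, 29 mod 4 = 1, so the flip contributes +1; sign now +1
(29/13): 29 mod 13 = 3, so (29/13) = (3/13)
flip (3/13) -> (13/3): both odd, 3 mod 4 = 3, 13 mod 4 = 1, so the flip contributes +1; sign now +1
(13/3): 13 mod 3 = 1, so (13/3) = (1/3)
reached (1/3) = 1, so the symbol is +1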